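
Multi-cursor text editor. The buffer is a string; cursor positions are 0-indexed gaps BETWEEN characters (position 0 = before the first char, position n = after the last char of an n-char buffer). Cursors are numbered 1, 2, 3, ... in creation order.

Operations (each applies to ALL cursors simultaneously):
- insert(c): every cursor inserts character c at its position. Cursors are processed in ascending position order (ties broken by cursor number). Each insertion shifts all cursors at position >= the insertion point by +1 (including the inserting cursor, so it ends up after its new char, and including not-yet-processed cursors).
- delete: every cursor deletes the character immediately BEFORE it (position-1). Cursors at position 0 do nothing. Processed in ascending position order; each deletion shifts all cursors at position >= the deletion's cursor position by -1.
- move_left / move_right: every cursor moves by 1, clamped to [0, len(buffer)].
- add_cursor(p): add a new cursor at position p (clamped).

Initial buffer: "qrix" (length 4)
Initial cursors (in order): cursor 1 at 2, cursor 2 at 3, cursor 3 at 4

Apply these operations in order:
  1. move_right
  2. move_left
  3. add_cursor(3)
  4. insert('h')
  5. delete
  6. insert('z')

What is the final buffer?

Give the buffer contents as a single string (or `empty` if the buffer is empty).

Answer: qrzizzzx

Derivation:
After op 1 (move_right): buffer="qrix" (len 4), cursors c1@3 c2@4 c3@4, authorship ....
After op 2 (move_left): buffer="qrix" (len 4), cursors c1@2 c2@3 c3@3, authorship ....
After op 3 (add_cursor(3)): buffer="qrix" (len 4), cursors c1@2 c2@3 c3@3 c4@3, authorship ....
After op 4 (insert('h')): buffer="qrhihhhx" (len 8), cursors c1@3 c2@7 c3@7 c4@7, authorship ..1.234.
After op 5 (delete): buffer="qrix" (len 4), cursors c1@2 c2@3 c3@3 c4@3, authorship ....
After op 6 (insert('z')): buffer="qrzizzzx" (len 8), cursors c1@3 c2@7 c3@7 c4@7, authorship ..1.234.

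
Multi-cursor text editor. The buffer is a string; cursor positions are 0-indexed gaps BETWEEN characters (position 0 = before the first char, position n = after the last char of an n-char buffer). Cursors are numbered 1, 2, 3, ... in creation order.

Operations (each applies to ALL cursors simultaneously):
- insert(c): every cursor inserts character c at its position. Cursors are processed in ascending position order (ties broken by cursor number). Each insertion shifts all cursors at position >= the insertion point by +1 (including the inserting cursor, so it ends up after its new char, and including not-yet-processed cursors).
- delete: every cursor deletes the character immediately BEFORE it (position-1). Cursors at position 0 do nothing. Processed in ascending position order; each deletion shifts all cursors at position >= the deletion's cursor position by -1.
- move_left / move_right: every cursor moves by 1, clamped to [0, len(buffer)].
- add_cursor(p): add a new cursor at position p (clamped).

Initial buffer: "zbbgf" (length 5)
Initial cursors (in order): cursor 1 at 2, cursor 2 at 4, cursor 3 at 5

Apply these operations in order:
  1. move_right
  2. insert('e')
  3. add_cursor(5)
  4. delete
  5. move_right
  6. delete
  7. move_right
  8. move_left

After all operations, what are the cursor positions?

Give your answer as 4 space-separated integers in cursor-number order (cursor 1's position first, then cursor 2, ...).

After op 1 (move_right): buffer="zbbgf" (len 5), cursors c1@3 c2@5 c3@5, authorship .....
After op 2 (insert('e')): buffer="zbbegfee" (len 8), cursors c1@4 c2@8 c3@8, authorship ...1..23
After op 3 (add_cursor(5)): buffer="zbbegfee" (len 8), cursors c1@4 c4@5 c2@8 c3@8, authorship ...1..23
After op 4 (delete): buffer="zbbf" (len 4), cursors c1@3 c4@3 c2@4 c3@4, authorship ....
After op 5 (move_right): buffer="zbbf" (len 4), cursors c1@4 c2@4 c3@4 c4@4, authorship ....
After op 6 (delete): buffer="" (len 0), cursors c1@0 c2@0 c3@0 c4@0, authorship 
After op 7 (move_right): buffer="" (len 0), cursors c1@0 c2@0 c3@0 c4@0, authorship 
After op 8 (move_left): buffer="" (len 0), cursors c1@0 c2@0 c3@0 c4@0, authorship 

Answer: 0 0 0 0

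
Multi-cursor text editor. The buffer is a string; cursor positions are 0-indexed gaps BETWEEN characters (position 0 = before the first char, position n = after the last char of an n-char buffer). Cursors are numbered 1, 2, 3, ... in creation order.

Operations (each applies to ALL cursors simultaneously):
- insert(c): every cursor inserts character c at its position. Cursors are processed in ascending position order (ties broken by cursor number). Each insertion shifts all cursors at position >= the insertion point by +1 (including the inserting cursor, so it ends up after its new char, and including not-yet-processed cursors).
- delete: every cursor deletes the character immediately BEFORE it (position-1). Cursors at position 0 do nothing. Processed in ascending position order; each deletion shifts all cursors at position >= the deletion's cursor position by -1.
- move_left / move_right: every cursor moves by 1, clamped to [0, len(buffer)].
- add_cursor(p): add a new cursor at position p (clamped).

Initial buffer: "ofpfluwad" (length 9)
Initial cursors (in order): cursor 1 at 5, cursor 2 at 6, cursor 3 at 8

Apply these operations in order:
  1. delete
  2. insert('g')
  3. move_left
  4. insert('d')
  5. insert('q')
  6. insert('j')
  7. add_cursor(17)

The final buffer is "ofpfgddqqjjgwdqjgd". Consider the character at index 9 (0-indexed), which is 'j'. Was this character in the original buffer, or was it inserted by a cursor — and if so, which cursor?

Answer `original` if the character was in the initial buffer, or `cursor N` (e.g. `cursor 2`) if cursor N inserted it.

After op 1 (delete): buffer="ofpfwd" (len 6), cursors c1@4 c2@4 c3@5, authorship ......
After op 2 (insert('g')): buffer="ofpfggwgd" (len 9), cursors c1@6 c2@6 c3@8, authorship ....12.3.
After op 3 (move_left): buffer="ofpfggwgd" (len 9), cursors c1@5 c2@5 c3@7, authorship ....12.3.
After op 4 (insert('d')): buffer="ofpfgddgwdgd" (len 12), cursors c1@7 c2@7 c3@10, authorship ....1122.33.
After op 5 (insert('q')): buffer="ofpfgddqqgwdqgd" (len 15), cursors c1@9 c2@9 c3@13, authorship ....112122.333.
After op 6 (insert('j')): buffer="ofpfgddqqjjgwdqjgd" (len 18), cursors c1@11 c2@11 c3@16, authorship ....11212122.3333.
After op 7 (add_cursor(17)): buffer="ofpfgddqqjjgwdqjgd" (len 18), cursors c1@11 c2@11 c3@16 c4@17, authorship ....11212122.3333.
Authorship (.=original, N=cursor N): . . . . 1 1 2 1 2 1 2 2 . 3 3 3 3 .
Index 9: author = 1

Answer: cursor 1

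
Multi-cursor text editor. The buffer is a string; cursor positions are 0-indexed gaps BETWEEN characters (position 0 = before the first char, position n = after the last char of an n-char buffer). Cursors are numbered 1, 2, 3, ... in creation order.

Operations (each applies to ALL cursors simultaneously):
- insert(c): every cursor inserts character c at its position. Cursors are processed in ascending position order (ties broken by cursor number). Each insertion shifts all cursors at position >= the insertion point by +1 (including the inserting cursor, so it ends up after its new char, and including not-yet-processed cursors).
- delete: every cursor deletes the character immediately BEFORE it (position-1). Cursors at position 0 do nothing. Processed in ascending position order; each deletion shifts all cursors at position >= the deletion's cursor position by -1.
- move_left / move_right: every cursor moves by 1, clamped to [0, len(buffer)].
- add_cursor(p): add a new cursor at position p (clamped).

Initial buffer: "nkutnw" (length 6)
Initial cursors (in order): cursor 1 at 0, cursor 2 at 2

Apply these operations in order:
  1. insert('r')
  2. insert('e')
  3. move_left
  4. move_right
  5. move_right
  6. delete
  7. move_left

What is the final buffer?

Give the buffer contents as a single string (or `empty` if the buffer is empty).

Answer: rekretnw

Derivation:
After op 1 (insert('r')): buffer="rnkrutnw" (len 8), cursors c1@1 c2@4, authorship 1..2....
After op 2 (insert('e')): buffer="renkreutnw" (len 10), cursors c1@2 c2@6, authorship 11..22....
After op 3 (move_left): buffer="renkreutnw" (len 10), cursors c1@1 c2@5, authorship 11..22....
After op 4 (move_right): buffer="renkreutnw" (len 10), cursors c1@2 c2@6, authorship 11..22....
After op 5 (move_right): buffer="renkreutnw" (len 10), cursors c1@3 c2@7, authorship 11..22....
After op 6 (delete): buffer="rekretnw" (len 8), cursors c1@2 c2@5, authorship 11.22...
After op 7 (move_left): buffer="rekretnw" (len 8), cursors c1@1 c2@4, authorship 11.22...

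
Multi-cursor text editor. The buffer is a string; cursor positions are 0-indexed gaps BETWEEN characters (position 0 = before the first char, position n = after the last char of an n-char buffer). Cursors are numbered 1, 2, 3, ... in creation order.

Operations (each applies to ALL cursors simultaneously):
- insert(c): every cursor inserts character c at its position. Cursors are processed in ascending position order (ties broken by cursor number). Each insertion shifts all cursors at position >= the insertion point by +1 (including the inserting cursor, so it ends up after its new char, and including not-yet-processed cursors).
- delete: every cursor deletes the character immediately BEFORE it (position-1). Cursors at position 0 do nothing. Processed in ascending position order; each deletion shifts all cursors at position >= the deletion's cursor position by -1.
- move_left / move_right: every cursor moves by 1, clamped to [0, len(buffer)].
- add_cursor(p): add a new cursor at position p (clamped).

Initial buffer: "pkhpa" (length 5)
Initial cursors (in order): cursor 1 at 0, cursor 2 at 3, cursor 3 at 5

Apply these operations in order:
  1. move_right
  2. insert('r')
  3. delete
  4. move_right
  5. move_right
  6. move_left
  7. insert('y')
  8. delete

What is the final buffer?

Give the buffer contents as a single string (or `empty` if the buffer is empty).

Answer: pkhpa

Derivation:
After op 1 (move_right): buffer="pkhpa" (len 5), cursors c1@1 c2@4 c3@5, authorship .....
After op 2 (insert('r')): buffer="prkhprar" (len 8), cursors c1@2 c2@6 c3@8, authorship .1...2.3
After op 3 (delete): buffer="pkhpa" (len 5), cursors c1@1 c2@4 c3@5, authorship .....
After op 4 (move_right): buffer="pkhpa" (len 5), cursors c1@2 c2@5 c3@5, authorship .....
After op 5 (move_right): buffer="pkhpa" (len 5), cursors c1@3 c2@5 c3@5, authorship .....
After op 6 (move_left): buffer="pkhpa" (len 5), cursors c1@2 c2@4 c3@4, authorship .....
After op 7 (insert('y')): buffer="pkyhpyya" (len 8), cursors c1@3 c2@7 c3@7, authorship ..1..23.
After op 8 (delete): buffer="pkhpa" (len 5), cursors c1@2 c2@4 c3@4, authorship .....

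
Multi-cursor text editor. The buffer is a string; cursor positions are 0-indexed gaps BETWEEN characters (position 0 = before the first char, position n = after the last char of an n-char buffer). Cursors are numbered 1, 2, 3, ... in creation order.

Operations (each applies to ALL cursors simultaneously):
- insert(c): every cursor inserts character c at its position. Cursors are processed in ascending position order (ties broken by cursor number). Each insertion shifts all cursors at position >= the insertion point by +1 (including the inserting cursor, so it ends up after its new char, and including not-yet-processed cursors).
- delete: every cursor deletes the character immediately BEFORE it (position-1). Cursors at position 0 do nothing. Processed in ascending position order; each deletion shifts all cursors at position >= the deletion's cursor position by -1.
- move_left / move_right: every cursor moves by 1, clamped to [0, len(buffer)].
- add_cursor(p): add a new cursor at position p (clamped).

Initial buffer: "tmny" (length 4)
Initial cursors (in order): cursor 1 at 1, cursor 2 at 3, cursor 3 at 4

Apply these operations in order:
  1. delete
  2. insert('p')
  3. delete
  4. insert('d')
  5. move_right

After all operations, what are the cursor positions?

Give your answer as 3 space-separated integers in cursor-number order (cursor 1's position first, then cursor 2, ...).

After op 1 (delete): buffer="m" (len 1), cursors c1@0 c2@1 c3@1, authorship .
After op 2 (insert('p')): buffer="pmpp" (len 4), cursors c1@1 c2@4 c3@4, authorship 1.23
After op 3 (delete): buffer="m" (len 1), cursors c1@0 c2@1 c3@1, authorship .
After op 4 (insert('d')): buffer="dmdd" (len 4), cursors c1@1 c2@4 c3@4, authorship 1.23
After op 5 (move_right): buffer="dmdd" (len 4), cursors c1@2 c2@4 c3@4, authorship 1.23

Answer: 2 4 4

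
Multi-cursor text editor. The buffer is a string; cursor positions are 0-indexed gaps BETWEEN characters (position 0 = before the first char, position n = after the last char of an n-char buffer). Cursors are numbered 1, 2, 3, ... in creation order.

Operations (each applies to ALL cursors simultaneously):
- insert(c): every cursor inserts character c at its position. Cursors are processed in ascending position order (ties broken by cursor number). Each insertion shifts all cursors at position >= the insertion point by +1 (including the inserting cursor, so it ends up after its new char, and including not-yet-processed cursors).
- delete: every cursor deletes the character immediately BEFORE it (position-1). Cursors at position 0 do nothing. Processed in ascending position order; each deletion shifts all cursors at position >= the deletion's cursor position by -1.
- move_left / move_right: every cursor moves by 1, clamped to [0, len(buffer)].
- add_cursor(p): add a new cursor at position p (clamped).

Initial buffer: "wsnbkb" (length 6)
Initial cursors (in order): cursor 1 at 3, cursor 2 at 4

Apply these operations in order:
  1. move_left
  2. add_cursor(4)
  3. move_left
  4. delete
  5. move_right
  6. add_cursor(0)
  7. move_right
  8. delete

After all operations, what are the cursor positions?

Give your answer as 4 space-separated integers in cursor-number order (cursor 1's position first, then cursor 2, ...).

After op 1 (move_left): buffer="wsnbkb" (len 6), cursors c1@2 c2@3, authorship ......
After op 2 (add_cursor(4)): buffer="wsnbkb" (len 6), cursors c1@2 c2@3 c3@4, authorship ......
After op 3 (move_left): buffer="wsnbkb" (len 6), cursors c1@1 c2@2 c3@3, authorship ......
After op 4 (delete): buffer="bkb" (len 3), cursors c1@0 c2@0 c3@0, authorship ...
After op 5 (move_right): buffer="bkb" (len 3), cursors c1@1 c2@1 c3@1, authorship ...
After op 6 (add_cursor(0)): buffer="bkb" (len 3), cursors c4@0 c1@1 c2@1 c3@1, authorship ...
After op 7 (move_right): buffer="bkb" (len 3), cursors c4@1 c1@2 c2@2 c3@2, authorship ...
After op 8 (delete): buffer="b" (len 1), cursors c1@0 c2@0 c3@0 c4@0, authorship .

Answer: 0 0 0 0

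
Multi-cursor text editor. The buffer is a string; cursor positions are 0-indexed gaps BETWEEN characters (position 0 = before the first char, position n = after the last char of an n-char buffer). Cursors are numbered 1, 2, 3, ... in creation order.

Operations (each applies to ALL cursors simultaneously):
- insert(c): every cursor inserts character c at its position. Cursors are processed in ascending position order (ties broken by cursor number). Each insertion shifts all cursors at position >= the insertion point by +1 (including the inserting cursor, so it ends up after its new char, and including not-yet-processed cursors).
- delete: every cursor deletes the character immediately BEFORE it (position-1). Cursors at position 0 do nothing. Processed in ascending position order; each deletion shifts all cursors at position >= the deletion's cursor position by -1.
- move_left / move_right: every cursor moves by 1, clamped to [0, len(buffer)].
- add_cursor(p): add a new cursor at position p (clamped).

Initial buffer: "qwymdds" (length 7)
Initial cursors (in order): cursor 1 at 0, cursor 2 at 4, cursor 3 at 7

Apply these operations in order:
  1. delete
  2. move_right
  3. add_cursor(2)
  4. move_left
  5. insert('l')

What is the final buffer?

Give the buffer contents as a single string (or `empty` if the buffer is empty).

Answer: lqlwyldld

Derivation:
After op 1 (delete): buffer="qwydd" (len 5), cursors c1@0 c2@3 c3@5, authorship .....
After op 2 (move_right): buffer="qwydd" (len 5), cursors c1@1 c2@4 c3@5, authorship .....
After op 3 (add_cursor(2)): buffer="qwydd" (len 5), cursors c1@1 c4@2 c2@4 c3@5, authorship .....
After op 4 (move_left): buffer="qwydd" (len 5), cursors c1@0 c4@1 c2@3 c3@4, authorship .....
After op 5 (insert('l')): buffer="lqlwyldld" (len 9), cursors c1@1 c4@3 c2@6 c3@8, authorship 1.4..2.3.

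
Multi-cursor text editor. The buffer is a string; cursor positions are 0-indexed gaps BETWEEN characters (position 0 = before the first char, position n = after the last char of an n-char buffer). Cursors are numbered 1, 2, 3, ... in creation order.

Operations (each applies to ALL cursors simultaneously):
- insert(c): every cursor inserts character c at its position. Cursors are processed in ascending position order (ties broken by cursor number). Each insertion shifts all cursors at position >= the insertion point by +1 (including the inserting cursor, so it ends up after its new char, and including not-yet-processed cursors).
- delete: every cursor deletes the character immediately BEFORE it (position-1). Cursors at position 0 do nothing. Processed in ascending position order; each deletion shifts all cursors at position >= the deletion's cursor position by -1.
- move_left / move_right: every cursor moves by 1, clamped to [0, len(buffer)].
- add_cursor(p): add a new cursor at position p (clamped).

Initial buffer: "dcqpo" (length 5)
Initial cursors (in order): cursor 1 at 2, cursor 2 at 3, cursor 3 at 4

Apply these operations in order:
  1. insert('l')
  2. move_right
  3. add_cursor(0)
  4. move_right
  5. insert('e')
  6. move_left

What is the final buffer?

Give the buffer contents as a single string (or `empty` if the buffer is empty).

Answer: declqlepleoe

Derivation:
After op 1 (insert('l')): buffer="dclqlplo" (len 8), cursors c1@3 c2@5 c3@7, authorship ..1.2.3.
After op 2 (move_right): buffer="dclqlplo" (len 8), cursors c1@4 c2@6 c3@8, authorship ..1.2.3.
After op 3 (add_cursor(0)): buffer="dclqlplo" (len 8), cursors c4@0 c1@4 c2@6 c3@8, authorship ..1.2.3.
After op 4 (move_right): buffer="dclqlplo" (len 8), cursors c4@1 c1@5 c2@7 c3@8, authorship ..1.2.3.
After op 5 (insert('e')): buffer="declqlepleoe" (len 12), cursors c4@2 c1@7 c2@10 c3@12, authorship .4.1.21.32.3
After op 6 (move_left): buffer="declqlepleoe" (len 12), cursors c4@1 c1@6 c2@9 c3@11, authorship .4.1.21.32.3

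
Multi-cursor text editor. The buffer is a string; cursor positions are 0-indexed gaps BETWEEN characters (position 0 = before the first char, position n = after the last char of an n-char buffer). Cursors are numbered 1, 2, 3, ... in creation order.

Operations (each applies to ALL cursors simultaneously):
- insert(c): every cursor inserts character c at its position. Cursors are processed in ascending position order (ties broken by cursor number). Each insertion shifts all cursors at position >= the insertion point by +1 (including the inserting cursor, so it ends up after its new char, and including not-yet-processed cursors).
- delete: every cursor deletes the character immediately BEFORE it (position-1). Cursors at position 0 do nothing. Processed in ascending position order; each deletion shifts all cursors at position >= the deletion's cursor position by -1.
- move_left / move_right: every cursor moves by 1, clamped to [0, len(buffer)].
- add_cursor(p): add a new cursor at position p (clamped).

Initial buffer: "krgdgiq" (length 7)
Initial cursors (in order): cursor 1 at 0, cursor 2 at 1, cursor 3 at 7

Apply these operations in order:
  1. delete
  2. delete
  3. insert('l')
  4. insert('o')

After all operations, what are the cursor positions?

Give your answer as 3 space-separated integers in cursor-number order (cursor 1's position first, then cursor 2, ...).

Answer: 4 4 10

Derivation:
After op 1 (delete): buffer="rgdgi" (len 5), cursors c1@0 c2@0 c3@5, authorship .....
After op 2 (delete): buffer="rgdg" (len 4), cursors c1@0 c2@0 c3@4, authorship ....
After op 3 (insert('l')): buffer="llrgdgl" (len 7), cursors c1@2 c2@2 c3@7, authorship 12....3
After op 4 (insert('o')): buffer="lloorgdglo" (len 10), cursors c1@4 c2@4 c3@10, authorship 1212....33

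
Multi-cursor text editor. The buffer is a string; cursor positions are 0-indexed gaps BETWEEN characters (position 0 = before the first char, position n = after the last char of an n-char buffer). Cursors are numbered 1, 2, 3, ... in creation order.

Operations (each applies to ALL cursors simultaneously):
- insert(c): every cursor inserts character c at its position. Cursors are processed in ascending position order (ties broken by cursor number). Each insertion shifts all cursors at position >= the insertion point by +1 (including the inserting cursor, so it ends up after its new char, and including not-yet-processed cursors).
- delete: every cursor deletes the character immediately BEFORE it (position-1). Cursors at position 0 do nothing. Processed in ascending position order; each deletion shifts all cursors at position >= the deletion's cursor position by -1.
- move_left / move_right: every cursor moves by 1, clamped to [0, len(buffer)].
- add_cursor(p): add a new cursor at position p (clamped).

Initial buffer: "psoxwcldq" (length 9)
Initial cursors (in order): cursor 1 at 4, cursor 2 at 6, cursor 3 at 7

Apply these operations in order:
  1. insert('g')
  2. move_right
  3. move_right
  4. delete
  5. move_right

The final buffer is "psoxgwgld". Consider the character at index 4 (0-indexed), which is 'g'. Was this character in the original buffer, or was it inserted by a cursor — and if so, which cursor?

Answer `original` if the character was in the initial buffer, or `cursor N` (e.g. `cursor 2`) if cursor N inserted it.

After op 1 (insert('g')): buffer="psoxgwcglgdq" (len 12), cursors c1@5 c2@8 c3@10, authorship ....1..2.3..
After op 2 (move_right): buffer="psoxgwcglgdq" (len 12), cursors c1@6 c2@9 c3@11, authorship ....1..2.3..
After op 3 (move_right): buffer="psoxgwcglgdq" (len 12), cursors c1@7 c2@10 c3@12, authorship ....1..2.3..
After op 4 (delete): buffer="psoxgwgld" (len 9), cursors c1@6 c2@8 c3@9, authorship ....1.2..
After op 5 (move_right): buffer="psoxgwgld" (len 9), cursors c1@7 c2@9 c3@9, authorship ....1.2..
Authorship (.=original, N=cursor N): . . . . 1 . 2 . .
Index 4: author = 1

Answer: cursor 1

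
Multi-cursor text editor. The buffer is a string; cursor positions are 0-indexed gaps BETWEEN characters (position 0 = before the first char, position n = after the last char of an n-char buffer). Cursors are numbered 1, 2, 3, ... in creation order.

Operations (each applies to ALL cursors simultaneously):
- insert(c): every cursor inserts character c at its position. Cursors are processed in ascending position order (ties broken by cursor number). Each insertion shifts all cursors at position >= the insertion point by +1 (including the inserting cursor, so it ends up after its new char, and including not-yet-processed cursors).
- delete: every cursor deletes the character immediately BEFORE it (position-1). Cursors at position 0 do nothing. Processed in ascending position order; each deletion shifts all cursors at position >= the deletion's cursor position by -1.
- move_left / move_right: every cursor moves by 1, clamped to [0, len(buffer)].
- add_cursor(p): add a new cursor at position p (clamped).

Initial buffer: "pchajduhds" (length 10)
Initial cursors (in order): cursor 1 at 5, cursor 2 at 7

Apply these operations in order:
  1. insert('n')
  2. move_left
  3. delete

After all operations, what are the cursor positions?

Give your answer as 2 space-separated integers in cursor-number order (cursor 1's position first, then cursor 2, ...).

Answer: 4 6

Derivation:
After op 1 (insert('n')): buffer="pchajndunhds" (len 12), cursors c1@6 c2@9, authorship .....1..2...
After op 2 (move_left): buffer="pchajndunhds" (len 12), cursors c1@5 c2@8, authorship .....1..2...
After op 3 (delete): buffer="pchandnhds" (len 10), cursors c1@4 c2@6, authorship ....1.2...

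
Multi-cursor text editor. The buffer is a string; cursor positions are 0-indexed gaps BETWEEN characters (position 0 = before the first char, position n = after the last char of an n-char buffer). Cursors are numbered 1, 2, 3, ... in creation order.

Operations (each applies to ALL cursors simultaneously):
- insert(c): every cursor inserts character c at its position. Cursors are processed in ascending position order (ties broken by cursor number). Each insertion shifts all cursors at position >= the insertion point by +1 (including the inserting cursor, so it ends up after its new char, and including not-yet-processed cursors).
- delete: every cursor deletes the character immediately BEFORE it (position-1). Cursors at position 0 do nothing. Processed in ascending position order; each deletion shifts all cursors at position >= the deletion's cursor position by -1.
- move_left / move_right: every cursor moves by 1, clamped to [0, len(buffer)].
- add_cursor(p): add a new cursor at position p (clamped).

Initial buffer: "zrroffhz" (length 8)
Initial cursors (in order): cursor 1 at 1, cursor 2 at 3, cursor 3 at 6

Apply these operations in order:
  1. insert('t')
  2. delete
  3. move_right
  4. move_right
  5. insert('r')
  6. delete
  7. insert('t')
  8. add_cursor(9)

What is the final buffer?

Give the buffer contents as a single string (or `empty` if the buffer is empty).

Answer: zrrtoftfhzt

Derivation:
After op 1 (insert('t')): buffer="ztrrtoffthz" (len 11), cursors c1@2 c2@5 c3@9, authorship .1..2...3..
After op 2 (delete): buffer="zrroffhz" (len 8), cursors c1@1 c2@3 c3@6, authorship ........
After op 3 (move_right): buffer="zrroffhz" (len 8), cursors c1@2 c2@4 c3@7, authorship ........
After op 4 (move_right): buffer="zrroffhz" (len 8), cursors c1@3 c2@5 c3@8, authorship ........
After op 5 (insert('r')): buffer="zrrrofrfhzr" (len 11), cursors c1@4 c2@7 c3@11, authorship ...1..2...3
After op 6 (delete): buffer="zrroffhz" (len 8), cursors c1@3 c2@5 c3@8, authorship ........
After op 7 (insert('t')): buffer="zrrtoftfhzt" (len 11), cursors c1@4 c2@7 c3@11, authorship ...1..2...3
After op 8 (add_cursor(9)): buffer="zrrtoftfhzt" (len 11), cursors c1@4 c2@7 c4@9 c3@11, authorship ...1..2...3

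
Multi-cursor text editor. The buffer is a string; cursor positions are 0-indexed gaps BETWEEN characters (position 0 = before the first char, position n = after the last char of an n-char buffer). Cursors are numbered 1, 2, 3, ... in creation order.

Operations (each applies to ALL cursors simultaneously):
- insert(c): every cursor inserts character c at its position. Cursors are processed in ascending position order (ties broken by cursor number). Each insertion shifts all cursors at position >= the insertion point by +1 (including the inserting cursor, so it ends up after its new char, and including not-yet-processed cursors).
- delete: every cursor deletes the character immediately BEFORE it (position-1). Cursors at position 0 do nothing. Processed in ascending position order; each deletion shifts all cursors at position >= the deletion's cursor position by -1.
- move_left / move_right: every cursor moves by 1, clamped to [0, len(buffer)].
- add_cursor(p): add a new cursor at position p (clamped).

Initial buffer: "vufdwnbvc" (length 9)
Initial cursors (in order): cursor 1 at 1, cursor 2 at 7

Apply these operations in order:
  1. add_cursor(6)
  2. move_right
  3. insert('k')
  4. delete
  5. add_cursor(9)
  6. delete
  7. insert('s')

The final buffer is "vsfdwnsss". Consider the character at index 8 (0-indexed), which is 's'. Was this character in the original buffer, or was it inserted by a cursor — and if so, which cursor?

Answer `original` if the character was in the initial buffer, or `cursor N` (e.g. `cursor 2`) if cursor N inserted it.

Answer: cursor 4

Derivation:
After op 1 (add_cursor(6)): buffer="vufdwnbvc" (len 9), cursors c1@1 c3@6 c2@7, authorship .........
After op 2 (move_right): buffer="vufdwnbvc" (len 9), cursors c1@2 c3@7 c2@8, authorship .........
After op 3 (insert('k')): buffer="vukfdwnbkvkc" (len 12), cursors c1@3 c3@9 c2@11, authorship ..1.....3.2.
After op 4 (delete): buffer="vufdwnbvc" (len 9), cursors c1@2 c3@7 c2@8, authorship .........
After op 5 (add_cursor(9)): buffer="vufdwnbvc" (len 9), cursors c1@2 c3@7 c2@8 c4@9, authorship .........
After op 6 (delete): buffer="vfdwn" (len 5), cursors c1@1 c2@5 c3@5 c4@5, authorship .....
After op 7 (insert('s')): buffer="vsfdwnsss" (len 9), cursors c1@2 c2@9 c3@9 c4@9, authorship .1....234
Authorship (.=original, N=cursor N): . 1 . . . . 2 3 4
Index 8: author = 4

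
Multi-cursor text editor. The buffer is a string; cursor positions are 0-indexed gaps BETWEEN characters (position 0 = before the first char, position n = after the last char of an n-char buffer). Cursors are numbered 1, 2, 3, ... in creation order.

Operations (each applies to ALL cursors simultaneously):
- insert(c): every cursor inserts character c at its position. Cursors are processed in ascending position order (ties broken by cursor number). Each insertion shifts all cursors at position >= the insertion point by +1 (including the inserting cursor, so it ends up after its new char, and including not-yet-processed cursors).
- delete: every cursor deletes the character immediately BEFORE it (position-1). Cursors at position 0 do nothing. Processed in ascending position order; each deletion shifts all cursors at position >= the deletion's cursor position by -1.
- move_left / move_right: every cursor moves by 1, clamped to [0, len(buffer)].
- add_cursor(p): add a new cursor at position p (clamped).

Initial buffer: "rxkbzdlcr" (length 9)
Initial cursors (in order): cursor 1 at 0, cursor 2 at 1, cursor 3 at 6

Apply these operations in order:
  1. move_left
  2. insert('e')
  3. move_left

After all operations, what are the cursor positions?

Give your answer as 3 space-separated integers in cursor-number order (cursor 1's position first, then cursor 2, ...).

Answer: 1 1 7

Derivation:
After op 1 (move_left): buffer="rxkbzdlcr" (len 9), cursors c1@0 c2@0 c3@5, authorship .........
After op 2 (insert('e')): buffer="eerxkbzedlcr" (len 12), cursors c1@2 c2@2 c3@8, authorship 12.....3....
After op 3 (move_left): buffer="eerxkbzedlcr" (len 12), cursors c1@1 c2@1 c3@7, authorship 12.....3....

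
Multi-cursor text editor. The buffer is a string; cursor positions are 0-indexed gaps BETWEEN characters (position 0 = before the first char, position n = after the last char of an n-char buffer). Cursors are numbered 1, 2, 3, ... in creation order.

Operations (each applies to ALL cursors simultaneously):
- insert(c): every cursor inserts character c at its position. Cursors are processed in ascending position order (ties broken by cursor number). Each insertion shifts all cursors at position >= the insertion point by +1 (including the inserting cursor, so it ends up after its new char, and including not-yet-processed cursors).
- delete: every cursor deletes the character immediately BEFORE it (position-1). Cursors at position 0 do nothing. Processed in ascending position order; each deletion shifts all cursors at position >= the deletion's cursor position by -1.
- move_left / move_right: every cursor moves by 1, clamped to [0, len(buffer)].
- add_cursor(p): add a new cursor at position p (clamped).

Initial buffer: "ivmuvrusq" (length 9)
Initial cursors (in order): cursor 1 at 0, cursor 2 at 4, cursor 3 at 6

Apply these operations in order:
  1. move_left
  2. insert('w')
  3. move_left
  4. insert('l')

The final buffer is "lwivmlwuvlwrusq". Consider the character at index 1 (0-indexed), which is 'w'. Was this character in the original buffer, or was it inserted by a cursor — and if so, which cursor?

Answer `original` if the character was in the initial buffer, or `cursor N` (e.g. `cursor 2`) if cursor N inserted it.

After op 1 (move_left): buffer="ivmuvrusq" (len 9), cursors c1@0 c2@3 c3@5, authorship .........
After op 2 (insert('w')): buffer="wivmwuvwrusq" (len 12), cursors c1@1 c2@5 c3@8, authorship 1...2..3....
After op 3 (move_left): buffer="wivmwuvwrusq" (len 12), cursors c1@0 c2@4 c3@7, authorship 1...2..3....
After op 4 (insert('l')): buffer="lwivmlwuvlwrusq" (len 15), cursors c1@1 c2@6 c3@10, authorship 11...22..33....
Authorship (.=original, N=cursor N): 1 1 . . . 2 2 . . 3 3 . . . .
Index 1: author = 1

Answer: cursor 1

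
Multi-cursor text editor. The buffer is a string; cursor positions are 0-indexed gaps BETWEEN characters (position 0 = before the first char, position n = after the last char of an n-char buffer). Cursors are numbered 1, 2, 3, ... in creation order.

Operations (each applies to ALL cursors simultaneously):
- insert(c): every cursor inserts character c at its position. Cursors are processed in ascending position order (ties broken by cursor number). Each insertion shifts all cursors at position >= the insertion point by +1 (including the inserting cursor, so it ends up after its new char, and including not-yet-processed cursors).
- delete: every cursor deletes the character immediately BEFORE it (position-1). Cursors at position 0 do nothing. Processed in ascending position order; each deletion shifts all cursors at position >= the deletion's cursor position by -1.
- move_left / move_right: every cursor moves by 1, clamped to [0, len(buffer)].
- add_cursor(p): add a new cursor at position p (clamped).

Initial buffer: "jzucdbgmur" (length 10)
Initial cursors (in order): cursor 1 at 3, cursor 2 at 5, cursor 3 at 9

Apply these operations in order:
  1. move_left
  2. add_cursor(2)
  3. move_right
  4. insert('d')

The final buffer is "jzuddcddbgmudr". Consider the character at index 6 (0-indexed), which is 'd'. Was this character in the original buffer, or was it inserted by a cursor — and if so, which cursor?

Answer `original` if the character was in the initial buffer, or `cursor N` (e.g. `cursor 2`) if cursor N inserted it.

Answer: original

Derivation:
After op 1 (move_left): buffer="jzucdbgmur" (len 10), cursors c1@2 c2@4 c3@8, authorship ..........
After op 2 (add_cursor(2)): buffer="jzucdbgmur" (len 10), cursors c1@2 c4@2 c2@4 c3@8, authorship ..........
After op 3 (move_right): buffer="jzucdbgmur" (len 10), cursors c1@3 c4@3 c2@5 c3@9, authorship ..........
After op 4 (insert('d')): buffer="jzuddcddbgmudr" (len 14), cursors c1@5 c4@5 c2@8 c3@13, authorship ...14..2....3.
Authorship (.=original, N=cursor N): . . . 1 4 . . 2 . . . . 3 .
Index 6: author = original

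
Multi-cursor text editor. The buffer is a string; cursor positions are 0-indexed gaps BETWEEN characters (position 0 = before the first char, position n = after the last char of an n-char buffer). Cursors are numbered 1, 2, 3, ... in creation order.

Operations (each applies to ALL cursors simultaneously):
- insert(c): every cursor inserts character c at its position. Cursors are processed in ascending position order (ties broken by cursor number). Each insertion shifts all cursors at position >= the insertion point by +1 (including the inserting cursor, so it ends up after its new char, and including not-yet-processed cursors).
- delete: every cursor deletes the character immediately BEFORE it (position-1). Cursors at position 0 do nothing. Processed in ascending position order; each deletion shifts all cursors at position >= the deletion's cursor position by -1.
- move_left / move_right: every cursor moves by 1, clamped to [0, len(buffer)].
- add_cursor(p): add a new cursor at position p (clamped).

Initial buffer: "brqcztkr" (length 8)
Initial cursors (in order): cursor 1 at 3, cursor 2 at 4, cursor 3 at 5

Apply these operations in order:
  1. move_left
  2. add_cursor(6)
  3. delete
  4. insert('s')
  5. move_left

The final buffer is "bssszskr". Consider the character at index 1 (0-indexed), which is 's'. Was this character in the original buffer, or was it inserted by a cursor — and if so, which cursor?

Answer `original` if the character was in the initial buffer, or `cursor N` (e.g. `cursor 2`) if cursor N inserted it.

After op 1 (move_left): buffer="brqcztkr" (len 8), cursors c1@2 c2@3 c3@4, authorship ........
After op 2 (add_cursor(6)): buffer="brqcztkr" (len 8), cursors c1@2 c2@3 c3@4 c4@6, authorship ........
After op 3 (delete): buffer="bzkr" (len 4), cursors c1@1 c2@1 c3@1 c4@2, authorship ....
After op 4 (insert('s')): buffer="bssszskr" (len 8), cursors c1@4 c2@4 c3@4 c4@6, authorship .123.4..
After op 5 (move_left): buffer="bssszskr" (len 8), cursors c1@3 c2@3 c3@3 c4@5, authorship .123.4..
Authorship (.=original, N=cursor N): . 1 2 3 . 4 . .
Index 1: author = 1

Answer: cursor 1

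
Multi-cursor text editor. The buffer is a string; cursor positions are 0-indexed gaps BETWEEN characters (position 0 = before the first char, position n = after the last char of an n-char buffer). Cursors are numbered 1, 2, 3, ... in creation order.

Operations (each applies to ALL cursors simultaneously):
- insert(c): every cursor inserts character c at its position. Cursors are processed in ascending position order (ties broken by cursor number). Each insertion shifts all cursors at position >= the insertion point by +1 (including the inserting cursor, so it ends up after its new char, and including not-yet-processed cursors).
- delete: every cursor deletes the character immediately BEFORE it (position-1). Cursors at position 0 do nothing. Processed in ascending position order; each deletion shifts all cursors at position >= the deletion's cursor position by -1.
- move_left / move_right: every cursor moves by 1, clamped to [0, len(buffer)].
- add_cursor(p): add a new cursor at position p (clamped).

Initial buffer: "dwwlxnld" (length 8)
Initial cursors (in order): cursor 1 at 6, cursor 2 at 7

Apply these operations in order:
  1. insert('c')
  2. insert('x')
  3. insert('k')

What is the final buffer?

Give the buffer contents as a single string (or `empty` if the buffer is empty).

Answer: dwwlxncxklcxkd

Derivation:
After op 1 (insert('c')): buffer="dwwlxnclcd" (len 10), cursors c1@7 c2@9, authorship ......1.2.
After op 2 (insert('x')): buffer="dwwlxncxlcxd" (len 12), cursors c1@8 c2@11, authorship ......11.22.
After op 3 (insert('k')): buffer="dwwlxncxklcxkd" (len 14), cursors c1@9 c2@13, authorship ......111.222.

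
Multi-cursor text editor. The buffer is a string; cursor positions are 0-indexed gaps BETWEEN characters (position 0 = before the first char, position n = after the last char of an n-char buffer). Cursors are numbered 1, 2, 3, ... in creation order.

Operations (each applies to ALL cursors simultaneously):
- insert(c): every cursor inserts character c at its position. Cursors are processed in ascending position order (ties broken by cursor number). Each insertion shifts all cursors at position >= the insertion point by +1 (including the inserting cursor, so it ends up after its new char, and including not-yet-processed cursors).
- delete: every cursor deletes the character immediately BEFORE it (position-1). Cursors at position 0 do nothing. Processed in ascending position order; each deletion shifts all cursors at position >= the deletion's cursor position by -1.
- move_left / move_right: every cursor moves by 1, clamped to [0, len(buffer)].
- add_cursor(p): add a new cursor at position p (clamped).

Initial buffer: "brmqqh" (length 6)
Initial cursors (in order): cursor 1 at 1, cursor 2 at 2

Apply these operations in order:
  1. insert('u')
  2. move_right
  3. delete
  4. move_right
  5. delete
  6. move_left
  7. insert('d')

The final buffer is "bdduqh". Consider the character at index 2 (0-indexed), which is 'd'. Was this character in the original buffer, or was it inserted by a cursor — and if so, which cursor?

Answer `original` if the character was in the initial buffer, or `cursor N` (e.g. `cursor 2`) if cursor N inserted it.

Answer: cursor 2

Derivation:
After op 1 (insert('u')): buffer="burumqqh" (len 8), cursors c1@2 c2@4, authorship .1.2....
After op 2 (move_right): buffer="burumqqh" (len 8), cursors c1@3 c2@5, authorship .1.2....
After op 3 (delete): buffer="buuqqh" (len 6), cursors c1@2 c2@3, authorship .12...
After op 4 (move_right): buffer="buuqqh" (len 6), cursors c1@3 c2@4, authorship .12...
After op 5 (delete): buffer="buqh" (len 4), cursors c1@2 c2@2, authorship .1..
After op 6 (move_left): buffer="buqh" (len 4), cursors c1@1 c2@1, authorship .1..
After op 7 (insert('d')): buffer="bdduqh" (len 6), cursors c1@3 c2@3, authorship .121..
Authorship (.=original, N=cursor N): . 1 2 1 . .
Index 2: author = 2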